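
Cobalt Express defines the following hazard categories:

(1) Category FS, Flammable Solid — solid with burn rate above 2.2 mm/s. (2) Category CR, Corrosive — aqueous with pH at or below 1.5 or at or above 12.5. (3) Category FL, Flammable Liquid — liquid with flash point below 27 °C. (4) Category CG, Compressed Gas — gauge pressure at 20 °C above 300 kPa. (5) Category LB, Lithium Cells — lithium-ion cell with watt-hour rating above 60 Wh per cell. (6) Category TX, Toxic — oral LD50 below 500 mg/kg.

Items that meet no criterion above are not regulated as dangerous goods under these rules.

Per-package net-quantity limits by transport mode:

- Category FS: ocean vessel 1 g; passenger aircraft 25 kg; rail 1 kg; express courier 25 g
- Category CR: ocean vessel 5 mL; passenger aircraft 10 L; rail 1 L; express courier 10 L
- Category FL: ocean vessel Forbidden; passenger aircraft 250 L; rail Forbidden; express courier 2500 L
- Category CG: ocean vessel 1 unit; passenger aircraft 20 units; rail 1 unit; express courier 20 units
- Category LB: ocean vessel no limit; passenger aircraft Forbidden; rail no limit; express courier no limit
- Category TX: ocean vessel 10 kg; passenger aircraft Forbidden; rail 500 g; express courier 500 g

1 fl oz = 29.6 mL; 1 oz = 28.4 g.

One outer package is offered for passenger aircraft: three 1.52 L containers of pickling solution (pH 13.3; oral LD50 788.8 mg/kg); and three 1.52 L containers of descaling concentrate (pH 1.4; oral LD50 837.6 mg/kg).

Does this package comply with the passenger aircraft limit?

Yes

Pickling solution: pH 13.3 ≥ 12.5 → Category CR (Corrosive).
The descaling concentrate has pH 1.4, which is ≤ 1.5, so it is Category CR (Corrosive).
Category CR net quantity: (three 1.52 L containers = 4.56 L) + (three 1.52 L containers = 4.56 L) = 9.12 L.
9.12 L ≤ 10 L (passenger aircraft limit, Category CR) — within limit.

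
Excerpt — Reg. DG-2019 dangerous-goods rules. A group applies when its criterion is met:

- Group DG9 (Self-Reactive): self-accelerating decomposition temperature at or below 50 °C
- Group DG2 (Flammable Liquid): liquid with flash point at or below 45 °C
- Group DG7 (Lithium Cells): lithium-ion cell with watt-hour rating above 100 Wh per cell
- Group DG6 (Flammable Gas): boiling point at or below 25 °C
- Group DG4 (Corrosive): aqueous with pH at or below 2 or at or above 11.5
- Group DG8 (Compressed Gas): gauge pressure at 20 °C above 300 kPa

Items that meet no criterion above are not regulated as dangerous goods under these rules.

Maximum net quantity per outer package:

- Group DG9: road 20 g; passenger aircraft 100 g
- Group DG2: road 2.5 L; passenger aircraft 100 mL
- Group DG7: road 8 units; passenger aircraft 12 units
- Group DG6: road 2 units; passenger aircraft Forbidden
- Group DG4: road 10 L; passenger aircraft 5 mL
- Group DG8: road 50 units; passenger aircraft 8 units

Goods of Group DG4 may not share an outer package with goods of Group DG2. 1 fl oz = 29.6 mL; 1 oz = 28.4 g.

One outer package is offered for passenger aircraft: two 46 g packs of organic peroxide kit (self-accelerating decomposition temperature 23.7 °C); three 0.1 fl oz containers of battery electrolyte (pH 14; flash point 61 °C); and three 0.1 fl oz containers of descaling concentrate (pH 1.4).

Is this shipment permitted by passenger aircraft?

The organic peroxide kit has self-accelerating decomposition temperature 23.7 °C, which is ≤ 50 °C, so it is Group DG9 (Self-Reactive).
Battery electrolyte: pH 14 ≥ 11.5 → Group DG4 (Corrosive).
Descaling concentrate: pH 1.4 ≤ 2 → Group DG4 (Corrosive).
Group DG4 net quantity: (three 0.1 fl oz containers = 8.88 mL) + (three 0.1 fl oz containers = 8.88 mL) = 17.76 mL.
That exceeds the Group DG4 passenger aircraft limit of 5 mL.
Group DG9 quantity: two 46 g packs = 92 g.
92 g ≤ 100 g (passenger aircraft limit, Group DG9) — within limit.
The segregation rule (Group DG4 with Group DG2) does not apply to Group DG4 with Group DG9.

No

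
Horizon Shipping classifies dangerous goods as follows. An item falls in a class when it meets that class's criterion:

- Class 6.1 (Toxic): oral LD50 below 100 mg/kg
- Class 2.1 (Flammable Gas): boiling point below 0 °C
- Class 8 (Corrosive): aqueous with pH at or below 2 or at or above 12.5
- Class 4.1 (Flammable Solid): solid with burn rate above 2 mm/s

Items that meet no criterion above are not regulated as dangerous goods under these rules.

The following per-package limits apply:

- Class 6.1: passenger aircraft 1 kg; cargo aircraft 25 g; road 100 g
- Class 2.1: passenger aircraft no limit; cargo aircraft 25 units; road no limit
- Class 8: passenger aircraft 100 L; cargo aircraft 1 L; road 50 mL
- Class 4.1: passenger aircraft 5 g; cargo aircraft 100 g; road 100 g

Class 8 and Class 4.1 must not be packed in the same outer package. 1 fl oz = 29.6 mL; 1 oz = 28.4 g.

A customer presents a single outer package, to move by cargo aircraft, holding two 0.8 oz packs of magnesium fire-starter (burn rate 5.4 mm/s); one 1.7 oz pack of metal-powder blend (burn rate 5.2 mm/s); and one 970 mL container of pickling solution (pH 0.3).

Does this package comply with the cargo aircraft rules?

Magnesium fire-starter: burn rate 5.4 mm/s > 2 mm/s → Class 4.1 (Flammable Solid).
With burn rate 5.2 mm/s (> 2 mm/s), the metal-powder blend falls in Class 4.1.
With pH 0.3 (≤ 2), the pickling solution falls in Class 8.
Class 8 quantity: 970 mL.
970 mL ≤ 1 L (cargo aircraft limit, Class 8) — within limit.
Total Class 4.1: (two 0.8 oz packs = 45.44 g) + (one 1.7 oz pack = 48.28 g) = 93.72 g.
That is within the Class 4.1 cargo aircraft limit of 100 g.
Class 8 and Class 4.1 may not share an outer package.

No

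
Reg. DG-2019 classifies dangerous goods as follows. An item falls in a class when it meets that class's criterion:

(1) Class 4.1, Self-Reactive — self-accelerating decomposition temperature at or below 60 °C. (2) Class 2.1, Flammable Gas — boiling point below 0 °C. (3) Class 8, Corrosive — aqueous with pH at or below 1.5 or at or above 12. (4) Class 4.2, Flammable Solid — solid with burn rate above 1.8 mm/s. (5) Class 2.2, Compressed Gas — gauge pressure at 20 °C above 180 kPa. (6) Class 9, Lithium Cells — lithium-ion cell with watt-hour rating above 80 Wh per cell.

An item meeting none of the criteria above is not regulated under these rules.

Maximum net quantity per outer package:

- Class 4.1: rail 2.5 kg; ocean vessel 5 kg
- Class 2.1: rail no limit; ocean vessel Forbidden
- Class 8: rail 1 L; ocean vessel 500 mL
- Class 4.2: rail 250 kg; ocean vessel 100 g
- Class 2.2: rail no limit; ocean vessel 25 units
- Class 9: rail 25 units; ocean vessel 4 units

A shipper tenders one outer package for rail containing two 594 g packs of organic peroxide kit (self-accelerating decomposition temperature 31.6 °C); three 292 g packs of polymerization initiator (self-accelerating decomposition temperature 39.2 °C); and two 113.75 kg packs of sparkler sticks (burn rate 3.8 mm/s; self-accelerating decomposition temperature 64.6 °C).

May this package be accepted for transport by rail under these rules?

Yes

Organic peroxide kit: self-accelerating decomposition temperature 31.6 °C ≤ 60 °C → Class 4.1 (Self-Reactive).
With self-accelerating decomposition temperature 39.2 °C (≤ 60 °C), the polymerization initiator falls in Class 4.1.
With burn rate 3.8 mm/s (> 1.8 mm/s), the sparkler sticks fall in Class 4.2.
Total Class 4.1: (two 594 g packs = 1.188 kg) + (three 292 g packs = 876 g) = 2.064 kg.
2.064 kg ≤ 2.5 kg (rail limit, Class 4.1) — within limit.
Class 4.2 quantity: two 113.75 kg packs = 227.5 kg.
227.5 kg is within the rail limit of 250 kg for Class 4.2.
Every hazard class is within its rail limit and no segregation rule is violated.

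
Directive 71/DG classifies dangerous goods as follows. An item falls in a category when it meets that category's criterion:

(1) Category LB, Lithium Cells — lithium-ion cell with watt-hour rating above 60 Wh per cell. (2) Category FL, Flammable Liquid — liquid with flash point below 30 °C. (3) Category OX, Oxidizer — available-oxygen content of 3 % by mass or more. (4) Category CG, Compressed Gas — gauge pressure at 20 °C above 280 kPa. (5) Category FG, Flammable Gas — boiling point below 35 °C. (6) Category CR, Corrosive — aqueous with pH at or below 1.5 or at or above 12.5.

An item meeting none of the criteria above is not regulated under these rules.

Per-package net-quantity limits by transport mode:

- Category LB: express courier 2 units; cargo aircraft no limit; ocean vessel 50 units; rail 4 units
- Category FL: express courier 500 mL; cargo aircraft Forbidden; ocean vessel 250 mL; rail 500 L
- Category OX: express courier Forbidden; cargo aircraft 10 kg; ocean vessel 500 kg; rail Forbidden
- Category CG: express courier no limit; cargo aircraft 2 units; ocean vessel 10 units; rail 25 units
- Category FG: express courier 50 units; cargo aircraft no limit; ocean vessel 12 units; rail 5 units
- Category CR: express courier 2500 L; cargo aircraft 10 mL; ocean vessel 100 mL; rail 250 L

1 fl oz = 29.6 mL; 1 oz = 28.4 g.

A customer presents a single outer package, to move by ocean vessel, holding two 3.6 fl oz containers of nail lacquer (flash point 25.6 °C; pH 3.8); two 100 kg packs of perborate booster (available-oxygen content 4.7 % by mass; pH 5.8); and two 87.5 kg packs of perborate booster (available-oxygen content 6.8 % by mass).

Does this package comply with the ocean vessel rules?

Yes

Flash point 25.6 °C meets the Category FL criterion (Flammable Liquid), so the nail lacquer is Category FL.
With available-oxygen content 4.7 % by mass (≥ 3 % by mass), the perborate booster falls in Category OX.
Perborate booster: available-oxygen content 6.8 % by mass ≥ 3 % by mass → Category OX (Oxidizer).
Category OX net quantity: (two 100 kg packs = 200 kg) + (two 87.5 kg packs = 175 kg) = 375 kg.
That is within the Category OX ocean vessel limit of 500 kg.
Category FL quantity: two 3.6 fl oz containers = 213.12 mL.
213.12 mL ≤ 250 mL (ocean vessel limit, Category FL) — within limit.
Every hazard category is within its ocean vessel limit and no segregation rule is violated.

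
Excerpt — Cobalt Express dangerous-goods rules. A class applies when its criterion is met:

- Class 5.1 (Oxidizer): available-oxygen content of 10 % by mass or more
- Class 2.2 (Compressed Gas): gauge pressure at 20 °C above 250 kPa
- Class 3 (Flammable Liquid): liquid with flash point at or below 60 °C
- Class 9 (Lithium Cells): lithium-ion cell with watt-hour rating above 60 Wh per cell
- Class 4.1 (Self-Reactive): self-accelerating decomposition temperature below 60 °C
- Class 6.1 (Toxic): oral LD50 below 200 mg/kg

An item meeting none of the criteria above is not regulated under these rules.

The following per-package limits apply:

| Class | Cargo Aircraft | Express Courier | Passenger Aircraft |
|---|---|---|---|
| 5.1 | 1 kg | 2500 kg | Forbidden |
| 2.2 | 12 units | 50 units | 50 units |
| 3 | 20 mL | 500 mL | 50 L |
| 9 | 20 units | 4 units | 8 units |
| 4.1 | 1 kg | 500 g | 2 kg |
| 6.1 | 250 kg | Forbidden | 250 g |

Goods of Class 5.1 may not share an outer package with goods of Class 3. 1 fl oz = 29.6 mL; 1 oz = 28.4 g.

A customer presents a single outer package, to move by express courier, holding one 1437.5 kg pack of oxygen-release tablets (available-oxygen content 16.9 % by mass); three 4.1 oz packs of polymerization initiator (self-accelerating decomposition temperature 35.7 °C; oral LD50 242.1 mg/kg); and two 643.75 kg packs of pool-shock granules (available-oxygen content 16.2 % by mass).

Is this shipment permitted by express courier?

No

The oxygen-release tablets have available-oxygen content 16.9 % by mass, which is ≥ 10 % by mass, so they are Class 5.1 (Oxidizer).
Self-accelerating decomposition temperature 35.7 °C meets the Class 4.1 criterion (Self-Reactive), so the polymerization initiator is Class 4.1.
The pool-shock granules have available-oxygen content 16.2 % by mass, which is ≥ 10 % by mass, so they are Class 5.1 (Oxidizer).
Total Class 5.1: 1437.5 kg + (two 643.75 kg packs = 1287.5 kg) = 2725 kg.
2725 kg > 2500 kg (express courier limit, Class 5.1) — over the limit.
Class 4.1 quantity: three 4.1 oz packs = 349.32 g.
349.32 g is within the express courier limit of 500 g for Class 4.1.
The segregation rule (Class 5.1 with Class 3) does not apply to Class 5.1 with Class 4.1.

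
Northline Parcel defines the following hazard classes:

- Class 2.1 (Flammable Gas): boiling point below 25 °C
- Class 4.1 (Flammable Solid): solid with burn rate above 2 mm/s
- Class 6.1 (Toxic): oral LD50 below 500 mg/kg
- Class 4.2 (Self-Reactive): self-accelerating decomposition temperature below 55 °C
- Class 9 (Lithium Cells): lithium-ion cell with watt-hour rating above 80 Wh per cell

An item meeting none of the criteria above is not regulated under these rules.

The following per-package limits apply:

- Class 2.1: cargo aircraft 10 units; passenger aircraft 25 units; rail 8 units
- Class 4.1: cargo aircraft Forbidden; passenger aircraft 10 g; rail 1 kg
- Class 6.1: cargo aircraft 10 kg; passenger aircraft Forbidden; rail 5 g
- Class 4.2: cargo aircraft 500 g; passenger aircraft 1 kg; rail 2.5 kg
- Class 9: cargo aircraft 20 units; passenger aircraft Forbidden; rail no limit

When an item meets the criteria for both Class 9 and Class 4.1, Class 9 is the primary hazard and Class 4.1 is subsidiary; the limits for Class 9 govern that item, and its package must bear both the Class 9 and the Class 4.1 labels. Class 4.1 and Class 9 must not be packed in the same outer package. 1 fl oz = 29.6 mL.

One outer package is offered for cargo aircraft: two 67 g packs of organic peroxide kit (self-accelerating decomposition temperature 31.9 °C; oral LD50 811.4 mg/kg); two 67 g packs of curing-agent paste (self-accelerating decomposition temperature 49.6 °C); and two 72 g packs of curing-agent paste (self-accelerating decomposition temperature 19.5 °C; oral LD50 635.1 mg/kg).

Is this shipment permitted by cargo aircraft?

Self-accelerating decomposition temperature 31.9 °C meets the Class 4.2 criterion (Self-Reactive), so the organic peroxide kit is Class 4.2.
Self-accelerating decomposition temperature 49.6 °C meets the Class 4.2 criterion (Self-Reactive), so the curing-agent paste is Class 4.2.
The curing-agent paste has self-accelerating decomposition temperature 19.5 °C, which is < 55 °C, so it is Class 4.2 (Self-Reactive).
Class 4.2 net quantity: (two 67 g packs = 134 g) + (two 67 g packs = 134 g) + (two 72 g packs = 144 g) = 412 g.
That is within the Class 4.2 cargo aircraft limit of 500 g.

Yes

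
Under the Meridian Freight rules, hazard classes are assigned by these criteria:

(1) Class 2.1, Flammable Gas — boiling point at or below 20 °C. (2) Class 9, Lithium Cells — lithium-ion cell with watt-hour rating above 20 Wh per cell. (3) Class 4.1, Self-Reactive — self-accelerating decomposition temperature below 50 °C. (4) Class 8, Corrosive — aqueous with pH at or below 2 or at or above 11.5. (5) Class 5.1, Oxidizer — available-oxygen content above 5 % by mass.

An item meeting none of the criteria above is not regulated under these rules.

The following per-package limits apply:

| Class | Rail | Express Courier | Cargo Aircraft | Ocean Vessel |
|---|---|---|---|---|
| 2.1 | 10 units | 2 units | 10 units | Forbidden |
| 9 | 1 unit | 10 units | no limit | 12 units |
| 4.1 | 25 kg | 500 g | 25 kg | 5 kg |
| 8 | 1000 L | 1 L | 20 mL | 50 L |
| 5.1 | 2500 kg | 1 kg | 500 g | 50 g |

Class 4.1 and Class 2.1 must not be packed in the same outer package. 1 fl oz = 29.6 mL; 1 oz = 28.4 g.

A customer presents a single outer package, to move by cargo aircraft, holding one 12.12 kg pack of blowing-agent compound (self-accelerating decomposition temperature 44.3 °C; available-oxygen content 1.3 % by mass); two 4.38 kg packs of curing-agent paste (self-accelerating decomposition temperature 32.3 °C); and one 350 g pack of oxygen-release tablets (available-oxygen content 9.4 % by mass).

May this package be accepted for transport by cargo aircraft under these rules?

Self-accelerating decomposition temperature 44.3 °C meets the Class 4.1 criterion (Self-Reactive), so the blowing-agent compound is Class 4.1.
With self-accelerating decomposition temperature 32.3 °C (< 50 °C), the curing-agent paste falls in Class 4.1.
The oxygen-release tablets have available-oxygen content 9.4 % by mass, which is > 5 % by mass, so they are Class 5.1 (Oxidizer).
Class 4.1 net quantity: 12.12 kg + (two 4.38 kg packs = 8.76 kg) = 20.88 kg.
20.88 kg is within the cargo aircraft limit of 25 kg for Class 4.1.
Class 5.1 quantity: 350 g.
350 g ≤ 500 g (cargo aircraft limit, Class 5.1) — within limit.
The segregation rule (Class 4.1 with Class 2.1) does not apply to Class 4.1 with Class 5.1.
Every hazard class is within its cargo aircraft limit and no segregation rule is violated.

Yes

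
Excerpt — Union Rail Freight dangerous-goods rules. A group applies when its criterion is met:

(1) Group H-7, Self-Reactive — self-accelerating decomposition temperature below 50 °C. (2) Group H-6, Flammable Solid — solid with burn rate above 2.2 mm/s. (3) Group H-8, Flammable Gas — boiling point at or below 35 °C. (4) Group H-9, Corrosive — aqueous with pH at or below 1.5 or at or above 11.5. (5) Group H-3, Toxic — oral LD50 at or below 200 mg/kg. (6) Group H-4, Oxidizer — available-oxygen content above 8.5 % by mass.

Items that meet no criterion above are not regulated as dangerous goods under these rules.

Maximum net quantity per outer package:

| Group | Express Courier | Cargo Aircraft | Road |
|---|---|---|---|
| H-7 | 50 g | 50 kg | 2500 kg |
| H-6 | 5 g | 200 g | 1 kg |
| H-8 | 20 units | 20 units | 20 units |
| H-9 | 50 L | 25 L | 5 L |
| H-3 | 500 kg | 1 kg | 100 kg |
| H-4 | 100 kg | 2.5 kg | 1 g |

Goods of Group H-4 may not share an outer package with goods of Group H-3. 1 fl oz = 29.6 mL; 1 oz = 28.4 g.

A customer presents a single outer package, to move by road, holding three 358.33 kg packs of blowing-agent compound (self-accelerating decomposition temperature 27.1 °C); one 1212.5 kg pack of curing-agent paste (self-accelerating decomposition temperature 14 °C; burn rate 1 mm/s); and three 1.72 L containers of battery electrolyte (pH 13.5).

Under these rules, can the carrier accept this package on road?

With self-accelerating decomposition temperature 27.1 °C (< 50 °C), the blowing-agent compound falls in Group H-7.
With self-accelerating decomposition temperature 14 °C (< 50 °C), the curing-agent paste falls in Group H-7.
The battery electrolyte has pH 13.5, which is ≥ 11.5, so it is Group H-9 (Corrosive).
Total Group H-7: (three 358.33 kg packs = 1074.99 kg) + 1212.5 kg = 2287.49 kg.
2287.49 kg ≤ 2500 kg (road limit, Group H-7) — within limit.
Group H-9 quantity: three 1.72 L containers = 5.16 L.
5.16 L exceeds the road limit of 5 L for Group H-9.
The segregation rule (Group H-4 with Group H-3) does not apply to Group H-7 with Group H-9.

No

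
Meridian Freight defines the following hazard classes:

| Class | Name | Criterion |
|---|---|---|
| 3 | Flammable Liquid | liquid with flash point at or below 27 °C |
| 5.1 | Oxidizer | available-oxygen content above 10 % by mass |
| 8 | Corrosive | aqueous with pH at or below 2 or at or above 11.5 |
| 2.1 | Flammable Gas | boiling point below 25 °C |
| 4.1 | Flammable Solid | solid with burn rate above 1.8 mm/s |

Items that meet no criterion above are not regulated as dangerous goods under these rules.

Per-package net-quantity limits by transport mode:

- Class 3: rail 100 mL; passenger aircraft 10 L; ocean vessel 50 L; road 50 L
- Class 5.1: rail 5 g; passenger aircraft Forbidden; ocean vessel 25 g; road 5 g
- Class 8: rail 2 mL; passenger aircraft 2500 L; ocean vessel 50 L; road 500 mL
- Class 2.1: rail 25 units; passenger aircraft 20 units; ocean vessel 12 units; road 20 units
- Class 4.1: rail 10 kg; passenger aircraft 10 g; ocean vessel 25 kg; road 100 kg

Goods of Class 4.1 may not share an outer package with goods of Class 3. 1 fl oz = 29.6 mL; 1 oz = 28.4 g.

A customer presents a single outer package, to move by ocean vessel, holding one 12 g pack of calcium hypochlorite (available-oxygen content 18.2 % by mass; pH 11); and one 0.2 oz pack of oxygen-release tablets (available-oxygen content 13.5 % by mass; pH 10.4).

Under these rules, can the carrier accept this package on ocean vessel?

Yes

With available-oxygen content 18.2 % by mass (> 10 % by mass), the calcium hypochlorite falls in Class 5.1.
Oxygen-release tablets: available-oxygen content 13.5 % by mass > 10 % by mass → Class 5.1 (Oxidizer).
Total Class 5.1: 12 g + (one 0.2 oz pack = 5.68 g) = 17.68 g.
17.68 g ≤ 25 g (ocean vessel limit, Class 5.1) — within limit.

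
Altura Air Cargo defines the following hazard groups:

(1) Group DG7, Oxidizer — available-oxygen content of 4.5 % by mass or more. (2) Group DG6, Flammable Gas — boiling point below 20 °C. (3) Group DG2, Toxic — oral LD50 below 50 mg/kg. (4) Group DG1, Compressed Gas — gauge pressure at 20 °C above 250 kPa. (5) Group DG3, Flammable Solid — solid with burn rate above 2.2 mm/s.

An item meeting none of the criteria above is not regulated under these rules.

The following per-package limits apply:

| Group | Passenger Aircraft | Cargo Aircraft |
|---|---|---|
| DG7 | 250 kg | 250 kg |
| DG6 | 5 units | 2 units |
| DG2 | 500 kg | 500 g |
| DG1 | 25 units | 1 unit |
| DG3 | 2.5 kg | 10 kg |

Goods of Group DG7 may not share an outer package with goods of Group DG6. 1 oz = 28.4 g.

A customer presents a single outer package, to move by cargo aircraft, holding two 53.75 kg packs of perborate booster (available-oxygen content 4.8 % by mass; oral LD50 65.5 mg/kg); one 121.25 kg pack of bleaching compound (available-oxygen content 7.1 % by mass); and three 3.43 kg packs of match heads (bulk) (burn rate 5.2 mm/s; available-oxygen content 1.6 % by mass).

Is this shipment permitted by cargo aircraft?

No

Available-oxygen content 4.8 % by mass meets the Group DG7 criterion (Oxidizer), so the perborate booster is Group DG7.
Bleaching compound: available-oxygen content 7.1 % by mass ≥ 4.5 % by mass → Group DG7 (Oxidizer).
With burn rate 5.2 mm/s (> 2.2 mm/s), the match heads (bulk) fall in Group DG3.
Total Group DG7: (two 53.75 kg packs = 107.5 kg) + 121.25 kg = 228.75 kg.
228.75 kg is within the cargo aircraft limit of 250 kg for Group DG7.
Group DG3 quantity: three 3.43 kg packs = 10.29 kg.
10.29 kg exceeds the cargo aircraft limit of 10 kg for Group DG3.
The segregation rule (Group DG7 with Group DG6) does not apply to Group DG7 with Group DG3.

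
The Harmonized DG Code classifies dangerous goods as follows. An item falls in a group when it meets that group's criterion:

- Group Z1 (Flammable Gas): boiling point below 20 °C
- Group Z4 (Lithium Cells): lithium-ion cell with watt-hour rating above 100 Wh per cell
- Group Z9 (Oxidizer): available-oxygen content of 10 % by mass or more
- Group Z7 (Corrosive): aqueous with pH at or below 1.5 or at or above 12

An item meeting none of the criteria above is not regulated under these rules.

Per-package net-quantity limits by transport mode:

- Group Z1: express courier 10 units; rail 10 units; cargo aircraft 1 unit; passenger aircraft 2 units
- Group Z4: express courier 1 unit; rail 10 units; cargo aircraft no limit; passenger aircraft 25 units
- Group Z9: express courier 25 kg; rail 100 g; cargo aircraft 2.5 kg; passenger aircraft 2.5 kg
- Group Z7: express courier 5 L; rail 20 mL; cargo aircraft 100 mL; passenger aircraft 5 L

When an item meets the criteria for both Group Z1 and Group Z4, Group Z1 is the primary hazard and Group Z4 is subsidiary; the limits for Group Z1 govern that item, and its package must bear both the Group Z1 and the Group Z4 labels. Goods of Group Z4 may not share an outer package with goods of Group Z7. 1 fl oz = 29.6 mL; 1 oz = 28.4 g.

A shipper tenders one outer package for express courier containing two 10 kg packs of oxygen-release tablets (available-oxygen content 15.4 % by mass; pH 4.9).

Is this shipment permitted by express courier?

Oxygen-release tablets: available-oxygen content 15.4 % by mass ≥ 10 % by mass → Group Z9 (Oxidizer).
Group Z9 quantity: two 10 kg packs = 20 kg.
That is within the Group Z9 express courier limit of 25 kg.

Yes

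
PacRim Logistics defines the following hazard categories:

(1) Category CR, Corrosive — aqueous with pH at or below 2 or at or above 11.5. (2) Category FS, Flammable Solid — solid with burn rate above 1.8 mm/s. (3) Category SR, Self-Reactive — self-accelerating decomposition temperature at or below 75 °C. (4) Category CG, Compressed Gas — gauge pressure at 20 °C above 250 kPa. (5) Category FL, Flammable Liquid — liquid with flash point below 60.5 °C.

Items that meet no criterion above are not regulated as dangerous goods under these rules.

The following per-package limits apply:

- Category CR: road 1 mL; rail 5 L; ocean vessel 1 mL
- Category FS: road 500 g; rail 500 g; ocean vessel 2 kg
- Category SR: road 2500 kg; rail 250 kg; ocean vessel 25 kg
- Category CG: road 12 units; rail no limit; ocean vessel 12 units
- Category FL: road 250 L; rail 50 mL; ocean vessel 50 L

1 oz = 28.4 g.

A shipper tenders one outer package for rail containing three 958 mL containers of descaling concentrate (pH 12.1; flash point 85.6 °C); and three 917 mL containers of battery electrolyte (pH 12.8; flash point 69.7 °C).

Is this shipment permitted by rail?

No

The descaling concentrate has pH 12.1, which is ≥ 11.5, so it is Category CR (Corrosive).
The battery electrolyte has pH 12.8, which is ≥ 11.5, so it is Category CR (Corrosive).
Total Category CR: (three 958 mL containers = 2.874 L) + (three 917 mL containers = 2.751 L) = 5.625 L.
5.625 L > 5 L (rail limit, Category CR) — over the limit.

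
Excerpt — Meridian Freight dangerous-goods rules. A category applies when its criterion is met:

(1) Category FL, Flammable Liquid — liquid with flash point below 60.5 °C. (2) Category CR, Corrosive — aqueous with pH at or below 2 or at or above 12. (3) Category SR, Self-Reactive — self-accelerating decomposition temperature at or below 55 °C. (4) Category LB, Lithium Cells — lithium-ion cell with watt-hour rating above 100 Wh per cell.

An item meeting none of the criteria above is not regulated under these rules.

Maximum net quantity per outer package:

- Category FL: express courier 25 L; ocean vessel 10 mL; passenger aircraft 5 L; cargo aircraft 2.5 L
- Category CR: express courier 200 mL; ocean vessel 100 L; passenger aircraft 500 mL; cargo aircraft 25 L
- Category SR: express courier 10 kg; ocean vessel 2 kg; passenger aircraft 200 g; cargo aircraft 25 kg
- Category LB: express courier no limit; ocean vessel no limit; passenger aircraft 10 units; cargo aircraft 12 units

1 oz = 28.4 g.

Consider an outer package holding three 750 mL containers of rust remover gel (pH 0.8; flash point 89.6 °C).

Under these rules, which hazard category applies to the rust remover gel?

Category CR

Rust remover gel: pH 0.8 ≤ 2 → Category CR (Corrosive).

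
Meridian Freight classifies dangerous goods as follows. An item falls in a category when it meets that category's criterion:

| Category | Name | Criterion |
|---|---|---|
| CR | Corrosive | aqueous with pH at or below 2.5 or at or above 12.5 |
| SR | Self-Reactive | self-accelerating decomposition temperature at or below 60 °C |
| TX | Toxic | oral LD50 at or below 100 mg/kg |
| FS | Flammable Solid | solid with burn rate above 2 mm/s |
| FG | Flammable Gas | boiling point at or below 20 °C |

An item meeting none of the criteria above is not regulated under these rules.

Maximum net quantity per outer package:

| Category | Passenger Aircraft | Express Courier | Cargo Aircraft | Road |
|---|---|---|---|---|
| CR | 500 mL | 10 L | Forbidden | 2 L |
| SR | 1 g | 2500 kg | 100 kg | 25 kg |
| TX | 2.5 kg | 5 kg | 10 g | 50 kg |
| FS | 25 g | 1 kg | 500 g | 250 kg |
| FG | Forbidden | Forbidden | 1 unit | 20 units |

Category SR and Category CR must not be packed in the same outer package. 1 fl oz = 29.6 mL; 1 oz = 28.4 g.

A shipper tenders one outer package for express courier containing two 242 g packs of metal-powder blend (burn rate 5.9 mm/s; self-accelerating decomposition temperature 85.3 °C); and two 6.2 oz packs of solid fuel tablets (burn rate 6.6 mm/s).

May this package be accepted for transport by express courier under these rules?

Burn rate 5.9 mm/s meets the Category FS criterion (Flammable Solid), so the metal-powder blend is Category FS.
The solid fuel tablets have burn rate 6.6 mm/s, which is > 2 mm/s, so they are Category FS (Flammable Solid).
Total Category FS: (two 242 g packs = 484 g) + (two 6.2 oz packs = 352.16 g) = 836.16 g.
That is within the Category FS express courier limit of 1 kg.

Yes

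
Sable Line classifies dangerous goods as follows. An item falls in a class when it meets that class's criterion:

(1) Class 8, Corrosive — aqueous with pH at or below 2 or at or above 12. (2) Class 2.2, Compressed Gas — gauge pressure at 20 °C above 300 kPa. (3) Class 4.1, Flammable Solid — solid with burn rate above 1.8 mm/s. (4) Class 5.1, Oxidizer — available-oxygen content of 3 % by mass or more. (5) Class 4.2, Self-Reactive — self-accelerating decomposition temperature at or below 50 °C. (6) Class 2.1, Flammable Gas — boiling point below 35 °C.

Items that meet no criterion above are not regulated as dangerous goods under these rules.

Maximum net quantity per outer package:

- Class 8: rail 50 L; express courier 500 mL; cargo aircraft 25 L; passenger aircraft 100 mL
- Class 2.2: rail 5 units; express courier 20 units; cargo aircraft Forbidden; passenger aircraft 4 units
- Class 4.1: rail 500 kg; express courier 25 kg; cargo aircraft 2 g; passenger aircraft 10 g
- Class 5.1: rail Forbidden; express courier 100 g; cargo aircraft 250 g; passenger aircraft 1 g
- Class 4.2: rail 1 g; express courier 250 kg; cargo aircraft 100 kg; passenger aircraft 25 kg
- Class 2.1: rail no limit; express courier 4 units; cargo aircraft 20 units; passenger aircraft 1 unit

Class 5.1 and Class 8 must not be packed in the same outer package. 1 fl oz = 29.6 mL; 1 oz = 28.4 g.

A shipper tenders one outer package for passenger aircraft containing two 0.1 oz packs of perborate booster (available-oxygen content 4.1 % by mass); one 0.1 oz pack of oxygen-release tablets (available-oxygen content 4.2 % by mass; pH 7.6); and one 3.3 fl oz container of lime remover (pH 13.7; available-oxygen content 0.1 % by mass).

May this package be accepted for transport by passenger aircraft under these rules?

With available-oxygen content 4.1 % by mass (≥ 3 % by mass), the perborate booster falls in Class 5.1.
The oxygen-release tablets have available-oxygen content 4.2 % by mass, which is ≥ 3 % by mass, so they are Class 5.1 (Oxidizer).
Lime remover: pH 13.7 ≥ 12 → Class 8 (Corrosive).
Class 5.1 net quantity: (two 0.1 oz packs = 5.68 g) + (one 0.1 oz pack = 2.84 g) = 8.52 g.
8.52 g exceeds the passenger aircraft limit of 1 g for Class 5.1.
Class 8 quantity: one 3.3 fl oz container = 97.68 mL.
97.68 mL is within the passenger aircraft limit of 100 mL for Class 8.
Class 5.1 and Class 8 may not share an outer package.

No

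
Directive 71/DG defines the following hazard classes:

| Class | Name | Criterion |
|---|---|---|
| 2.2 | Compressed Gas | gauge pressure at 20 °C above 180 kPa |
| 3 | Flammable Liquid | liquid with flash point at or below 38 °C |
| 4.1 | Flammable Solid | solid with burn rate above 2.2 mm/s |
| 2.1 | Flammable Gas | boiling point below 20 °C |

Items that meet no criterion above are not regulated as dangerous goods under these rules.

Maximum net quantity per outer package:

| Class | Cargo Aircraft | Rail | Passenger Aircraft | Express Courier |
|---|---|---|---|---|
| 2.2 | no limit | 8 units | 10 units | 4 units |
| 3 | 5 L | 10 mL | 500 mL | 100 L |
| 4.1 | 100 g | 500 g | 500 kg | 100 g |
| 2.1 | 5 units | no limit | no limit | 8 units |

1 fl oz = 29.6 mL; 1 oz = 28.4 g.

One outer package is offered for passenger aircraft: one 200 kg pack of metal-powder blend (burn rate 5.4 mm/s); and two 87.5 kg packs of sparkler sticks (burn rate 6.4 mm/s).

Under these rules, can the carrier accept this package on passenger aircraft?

Yes

Metal-powder blend: burn rate 5.4 mm/s > 2.2 mm/s → Class 4.1 (Flammable Solid).
Burn rate 6.4 mm/s meets the Class 4.1 criterion (Flammable Solid), so the sparkler sticks are Class 4.1.
Total Class 4.1: 200 kg + (two 87.5 kg packs = 175 kg) = 375 kg.
375 kg is within the passenger aircraft limit of 500 kg for Class 4.1.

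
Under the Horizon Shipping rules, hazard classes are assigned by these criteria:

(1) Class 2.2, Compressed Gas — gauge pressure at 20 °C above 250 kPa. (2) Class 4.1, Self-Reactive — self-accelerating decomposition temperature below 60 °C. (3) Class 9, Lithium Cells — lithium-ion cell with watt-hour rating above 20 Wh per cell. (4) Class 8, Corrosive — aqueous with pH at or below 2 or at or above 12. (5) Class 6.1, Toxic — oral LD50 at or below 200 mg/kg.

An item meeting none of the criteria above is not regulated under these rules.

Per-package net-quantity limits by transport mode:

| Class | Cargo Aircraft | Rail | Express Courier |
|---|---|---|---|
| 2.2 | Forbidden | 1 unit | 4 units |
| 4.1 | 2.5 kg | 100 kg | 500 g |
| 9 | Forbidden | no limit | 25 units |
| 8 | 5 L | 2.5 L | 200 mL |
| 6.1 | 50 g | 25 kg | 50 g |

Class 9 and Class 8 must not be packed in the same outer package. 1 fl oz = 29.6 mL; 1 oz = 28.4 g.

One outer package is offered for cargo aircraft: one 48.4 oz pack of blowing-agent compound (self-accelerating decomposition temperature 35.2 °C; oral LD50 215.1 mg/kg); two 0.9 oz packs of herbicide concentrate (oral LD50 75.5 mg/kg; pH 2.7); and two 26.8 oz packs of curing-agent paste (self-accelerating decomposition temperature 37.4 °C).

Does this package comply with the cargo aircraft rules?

No

Self-accelerating decomposition temperature 35.2 °C meets the Class 4.1 criterion (Self-Reactive), so the blowing-agent compound is Class 4.1.
Oral LD50 75.5 mg/kg meets the Class 6.1 criterion (Toxic), so the herbicide concentrate is Class 6.1.
The curing-agent paste has self-accelerating decomposition temperature 37.4 °C, which is < 60 °C, so it is Class 4.1 (Self-Reactive).
Class 4.1 net quantity: (one 48.4 oz pack = 1374.56 g) + (two 26.8 oz packs = 1522.24 g) = 2896.8 g.
That exceeds the Class 4.1 cargo aircraft limit of 2.5 kg.
Class 6.1 quantity: two 0.9 oz packs = 51.12 g.
51.12 g > 50 g (cargo aircraft limit, Class 6.1) — over the limit.
The segregation rule (Class 9 with Class 8) does not apply to Class 4.1 with Class 6.1.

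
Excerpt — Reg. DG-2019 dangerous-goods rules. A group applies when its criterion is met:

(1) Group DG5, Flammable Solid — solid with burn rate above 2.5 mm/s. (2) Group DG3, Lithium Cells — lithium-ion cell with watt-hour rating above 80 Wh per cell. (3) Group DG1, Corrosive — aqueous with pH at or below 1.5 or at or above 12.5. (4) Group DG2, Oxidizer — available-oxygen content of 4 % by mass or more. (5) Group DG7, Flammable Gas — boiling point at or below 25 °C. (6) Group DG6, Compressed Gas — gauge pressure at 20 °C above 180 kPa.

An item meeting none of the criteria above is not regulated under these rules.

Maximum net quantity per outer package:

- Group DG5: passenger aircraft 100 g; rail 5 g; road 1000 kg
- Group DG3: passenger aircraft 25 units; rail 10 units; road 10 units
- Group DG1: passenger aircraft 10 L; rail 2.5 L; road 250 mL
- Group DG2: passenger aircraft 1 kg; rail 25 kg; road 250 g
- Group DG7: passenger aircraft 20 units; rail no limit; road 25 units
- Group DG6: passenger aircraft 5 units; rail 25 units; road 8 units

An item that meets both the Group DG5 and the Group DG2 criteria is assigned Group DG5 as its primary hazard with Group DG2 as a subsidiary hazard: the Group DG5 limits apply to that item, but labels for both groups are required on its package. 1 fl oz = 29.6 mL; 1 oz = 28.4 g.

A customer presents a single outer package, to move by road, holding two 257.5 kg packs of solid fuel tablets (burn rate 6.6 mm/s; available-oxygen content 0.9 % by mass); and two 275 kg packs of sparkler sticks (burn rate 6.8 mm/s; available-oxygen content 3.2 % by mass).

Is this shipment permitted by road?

With burn rate 6.6 mm/s (> 2.5 mm/s), the solid fuel tablets fall in Group DG5.
Burn rate 6.8 mm/s meets the Group DG5 criterion (Flammable Solid), so the sparkler sticks are Group DG5.
Total Group DG5: (two 257.5 kg packs = 515 kg) + (two 275 kg packs = 550 kg) = 1065 kg.
That exceeds the Group DG5 road limit of 1000 kg.

No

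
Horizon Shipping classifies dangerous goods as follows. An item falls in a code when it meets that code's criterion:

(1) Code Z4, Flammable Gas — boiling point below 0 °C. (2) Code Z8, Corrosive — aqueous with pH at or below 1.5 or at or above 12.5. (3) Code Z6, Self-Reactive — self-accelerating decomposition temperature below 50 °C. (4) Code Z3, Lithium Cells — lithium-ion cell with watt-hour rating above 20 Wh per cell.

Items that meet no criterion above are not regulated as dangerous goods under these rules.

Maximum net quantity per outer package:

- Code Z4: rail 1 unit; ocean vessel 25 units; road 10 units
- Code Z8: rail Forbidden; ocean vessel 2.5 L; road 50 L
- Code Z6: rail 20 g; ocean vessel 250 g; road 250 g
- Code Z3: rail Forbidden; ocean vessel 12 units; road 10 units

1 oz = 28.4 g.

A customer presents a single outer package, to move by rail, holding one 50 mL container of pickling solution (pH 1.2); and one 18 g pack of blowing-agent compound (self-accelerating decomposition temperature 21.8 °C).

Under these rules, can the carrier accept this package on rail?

Pickling solution: pH 1.2 ≤ 1.5 → Code Z8 (Corrosive).
Self-accelerating decomposition temperature 21.8 °C meets the Code Z6 criterion (Self-Reactive), so the blowing-agent compound is Code Z6.
Code Z8 quantity: 50 mL.
By rail, Code Z8 is Forbidden regardless of quantity.
Code Z6 quantity: 18 g.
18 g ≤ 20 g (rail limit, Code Z6) — within limit.

No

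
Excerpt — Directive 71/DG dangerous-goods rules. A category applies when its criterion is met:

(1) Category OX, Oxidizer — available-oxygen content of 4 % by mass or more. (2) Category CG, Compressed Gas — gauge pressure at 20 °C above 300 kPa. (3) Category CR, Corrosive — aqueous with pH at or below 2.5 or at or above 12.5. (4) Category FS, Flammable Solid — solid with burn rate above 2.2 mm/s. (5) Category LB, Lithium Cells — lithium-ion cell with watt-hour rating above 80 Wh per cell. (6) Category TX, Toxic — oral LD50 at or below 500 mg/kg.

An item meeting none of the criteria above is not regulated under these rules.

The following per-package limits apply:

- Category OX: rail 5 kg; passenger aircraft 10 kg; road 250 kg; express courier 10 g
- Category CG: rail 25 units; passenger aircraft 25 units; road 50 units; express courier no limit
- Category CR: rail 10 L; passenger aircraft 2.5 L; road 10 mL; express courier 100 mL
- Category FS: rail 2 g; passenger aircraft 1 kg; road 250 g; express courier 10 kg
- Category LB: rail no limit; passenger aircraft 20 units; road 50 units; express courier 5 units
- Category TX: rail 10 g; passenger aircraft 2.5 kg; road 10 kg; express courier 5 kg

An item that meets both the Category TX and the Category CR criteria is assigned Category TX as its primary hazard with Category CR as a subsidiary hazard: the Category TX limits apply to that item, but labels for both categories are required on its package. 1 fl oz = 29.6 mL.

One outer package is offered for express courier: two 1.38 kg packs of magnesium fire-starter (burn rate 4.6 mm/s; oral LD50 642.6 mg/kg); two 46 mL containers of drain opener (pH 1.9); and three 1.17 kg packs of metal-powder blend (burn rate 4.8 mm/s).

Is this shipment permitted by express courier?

Yes

The magnesium fire-starter has burn rate 4.6 mm/s, which is > 2.2 mm/s, so it is Category FS (Flammable Solid).
Drain opener: pH 1.9 ≤ 2.5 → Category CR (Corrosive).
With burn rate 4.8 mm/s (> 2.2 mm/s), the metal-powder blend falls in Category FS.
Category FS net quantity: (two 1.38 kg packs = 2.76 kg) + (three 1.17 kg packs = 3.51 kg) = 6.27 kg.
That is within the Category FS express courier limit of 10 kg.
Category CR quantity: two 46 mL containers = 92 mL.
92 mL ≤ 100 mL (express courier limit, Category CR) — within limit.
Every hazard category is within its express courier limit and no segregation rule is violated.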